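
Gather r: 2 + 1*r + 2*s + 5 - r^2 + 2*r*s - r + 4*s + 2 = -r^2 + 2*r*s + 6*s + 9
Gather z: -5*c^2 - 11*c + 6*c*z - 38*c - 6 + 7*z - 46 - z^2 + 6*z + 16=-5*c^2 - 49*c - z^2 + z*(6*c + 13) - 36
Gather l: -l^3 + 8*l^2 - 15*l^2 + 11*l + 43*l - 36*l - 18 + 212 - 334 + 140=-l^3 - 7*l^2 + 18*l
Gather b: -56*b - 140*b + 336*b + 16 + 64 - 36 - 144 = 140*b - 100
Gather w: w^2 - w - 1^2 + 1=w^2 - w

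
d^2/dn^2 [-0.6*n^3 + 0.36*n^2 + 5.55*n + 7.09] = 0.72 - 3.6*n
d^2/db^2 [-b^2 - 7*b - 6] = -2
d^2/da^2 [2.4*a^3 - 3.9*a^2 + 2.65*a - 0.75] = 14.4*a - 7.8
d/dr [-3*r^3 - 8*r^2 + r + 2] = -9*r^2 - 16*r + 1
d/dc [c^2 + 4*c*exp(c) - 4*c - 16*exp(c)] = 4*c*exp(c) + 2*c - 12*exp(c) - 4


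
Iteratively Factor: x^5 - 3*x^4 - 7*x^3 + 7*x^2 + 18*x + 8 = (x + 1)*(x^4 - 4*x^3 - 3*x^2 + 10*x + 8) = (x - 2)*(x + 1)*(x^3 - 2*x^2 - 7*x - 4) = (x - 2)*(x + 1)^2*(x^2 - 3*x - 4) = (x - 4)*(x - 2)*(x + 1)^2*(x + 1)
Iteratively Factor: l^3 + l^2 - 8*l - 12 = (l + 2)*(l^2 - l - 6) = (l + 2)^2*(l - 3)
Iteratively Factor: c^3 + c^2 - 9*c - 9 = (c + 1)*(c^2 - 9) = (c + 1)*(c + 3)*(c - 3)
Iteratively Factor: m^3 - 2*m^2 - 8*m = (m - 4)*(m^2 + 2*m) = (m - 4)*(m + 2)*(m)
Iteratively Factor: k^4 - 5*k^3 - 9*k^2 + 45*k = (k - 5)*(k^3 - 9*k) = (k - 5)*(k - 3)*(k^2 + 3*k) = k*(k - 5)*(k - 3)*(k + 3)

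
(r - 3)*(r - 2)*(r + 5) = r^3 - 19*r + 30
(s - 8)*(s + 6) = s^2 - 2*s - 48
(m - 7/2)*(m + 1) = m^2 - 5*m/2 - 7/2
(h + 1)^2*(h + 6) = h^3 + 8*h^2 + 13*h + 6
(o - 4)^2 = o^2 - 8*o + 16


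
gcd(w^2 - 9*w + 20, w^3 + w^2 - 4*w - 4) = 1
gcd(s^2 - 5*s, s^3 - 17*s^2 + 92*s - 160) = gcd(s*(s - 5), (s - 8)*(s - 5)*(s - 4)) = s - 5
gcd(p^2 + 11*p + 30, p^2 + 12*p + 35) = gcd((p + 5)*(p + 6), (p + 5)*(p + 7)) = p + 5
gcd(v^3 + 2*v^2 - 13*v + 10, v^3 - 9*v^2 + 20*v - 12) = v^2 - 3*v + 2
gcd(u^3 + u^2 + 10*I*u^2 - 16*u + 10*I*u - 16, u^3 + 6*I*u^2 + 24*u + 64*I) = u^2 + 10*I*u - 16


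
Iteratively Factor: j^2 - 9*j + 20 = (j - 4)*(j - 5)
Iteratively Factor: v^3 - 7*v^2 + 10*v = (v - 2)*(v^2 - 5*v) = v*(v - 2)*(v - 5)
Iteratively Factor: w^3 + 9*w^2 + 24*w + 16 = (w + 4)*(w^2 + 5*w + 4) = (w + 4)^2*(w + 1)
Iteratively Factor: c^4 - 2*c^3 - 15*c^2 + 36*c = (c - 3)*(c^3 + c^2 - 12*c) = c*(c - 3)*(c^2 + c - 12) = c*(c - 3)*(c + 4)*(c - 3)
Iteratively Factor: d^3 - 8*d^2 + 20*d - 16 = (d - 4)*(d^2 - 4*d + 4) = (d - 4)*(d - 2)*(d - 2)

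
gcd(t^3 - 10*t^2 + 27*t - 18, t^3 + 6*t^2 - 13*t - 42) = t - 3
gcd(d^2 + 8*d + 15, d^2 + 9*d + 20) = d + 5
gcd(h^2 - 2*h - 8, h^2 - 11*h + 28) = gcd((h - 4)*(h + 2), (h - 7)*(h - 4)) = h - 4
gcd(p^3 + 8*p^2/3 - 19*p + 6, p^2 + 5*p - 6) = p + 6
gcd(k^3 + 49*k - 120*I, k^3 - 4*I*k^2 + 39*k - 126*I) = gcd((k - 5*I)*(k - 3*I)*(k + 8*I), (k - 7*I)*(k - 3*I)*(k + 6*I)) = k - 3*I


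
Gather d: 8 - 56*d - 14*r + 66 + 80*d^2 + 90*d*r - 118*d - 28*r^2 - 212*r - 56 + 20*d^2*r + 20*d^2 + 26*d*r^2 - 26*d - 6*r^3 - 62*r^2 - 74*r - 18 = d^2*(20*r + 100) + d*(26*r^2 + 90*r - 200) - 6*r^3 - 90*r^2 - 300*r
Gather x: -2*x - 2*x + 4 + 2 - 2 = 4 - 4*x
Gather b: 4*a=4*a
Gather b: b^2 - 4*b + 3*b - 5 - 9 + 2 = b^2 - b - 12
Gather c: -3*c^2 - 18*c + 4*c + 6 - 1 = -3*c^2 - 14*c + 5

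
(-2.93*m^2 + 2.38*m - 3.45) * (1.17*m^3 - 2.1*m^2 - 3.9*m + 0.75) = -3.4281*m^5 + 8.9376*m^4 + 2.3925*m^3 - 4.2345*m^2 + 15.24*m - 2.5875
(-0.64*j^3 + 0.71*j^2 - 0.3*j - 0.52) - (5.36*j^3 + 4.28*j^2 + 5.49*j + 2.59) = -6.0*j^3 - 3.57*j^2 - 5.79*j - 3.11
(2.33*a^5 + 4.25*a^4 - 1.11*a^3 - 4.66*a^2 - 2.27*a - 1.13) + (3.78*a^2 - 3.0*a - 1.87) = 2.33*a^5 + 4.25*a^4 - 1.11*a^3 - 0.88*a^2 - 5.27*a - 3.0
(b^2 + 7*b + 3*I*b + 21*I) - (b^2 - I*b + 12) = 7*b + 4*I*b - 12 + 21*I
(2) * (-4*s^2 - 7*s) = -8*s^2 - 14*s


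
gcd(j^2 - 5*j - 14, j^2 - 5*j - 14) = j^2 - 5*j - 14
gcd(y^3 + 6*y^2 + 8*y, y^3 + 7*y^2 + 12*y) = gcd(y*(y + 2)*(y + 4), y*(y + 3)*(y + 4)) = y^2 + 4*y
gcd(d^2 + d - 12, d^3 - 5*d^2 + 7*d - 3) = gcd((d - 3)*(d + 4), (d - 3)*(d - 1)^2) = d - 3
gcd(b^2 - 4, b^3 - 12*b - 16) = b + 2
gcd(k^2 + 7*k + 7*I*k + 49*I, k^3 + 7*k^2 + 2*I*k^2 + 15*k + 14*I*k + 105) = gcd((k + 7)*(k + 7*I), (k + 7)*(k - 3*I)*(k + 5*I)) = k + 7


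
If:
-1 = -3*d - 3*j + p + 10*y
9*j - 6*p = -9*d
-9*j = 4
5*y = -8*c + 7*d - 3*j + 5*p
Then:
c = 275*y/24 + 127/72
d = 20*y/3 + 10/9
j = -4/9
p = 10*y + 1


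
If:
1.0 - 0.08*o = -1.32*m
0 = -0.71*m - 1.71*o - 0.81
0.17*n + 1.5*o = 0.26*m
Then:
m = -0.77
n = 0.20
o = -0.16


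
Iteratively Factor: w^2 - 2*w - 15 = (w + 3)*(w - 5)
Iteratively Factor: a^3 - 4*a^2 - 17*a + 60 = (a - 3)*(a^2 - a - 20) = (a - 5)*(a - 3)*(a + 4)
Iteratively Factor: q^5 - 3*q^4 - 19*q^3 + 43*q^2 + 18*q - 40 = (q - 2)*(q^4 - q^3 - 21*q^2 + q + 20) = (q - 2)*(q + 1)*(q^3 - 2*q^2 - 19*q + 20) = (q - 2)*(q - 1)*(q + 1)*(q^2 - q - 20) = (q - 5)*(q - 2)*(q - 1)*(q + 1)*(q + 4)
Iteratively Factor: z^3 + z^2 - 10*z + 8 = (z - 1)*(z^2 + 2*z - 8) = (z - 2)*(z - 1)*(z + 4)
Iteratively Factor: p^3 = (p)*(p^2) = p^2*(p)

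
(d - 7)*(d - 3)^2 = d^3 - 13*d^2 + 51*d - 63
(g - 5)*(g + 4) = g^2 - g - 20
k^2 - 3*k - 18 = (k - 6)*(k + 3)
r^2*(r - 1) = r^3 - r^2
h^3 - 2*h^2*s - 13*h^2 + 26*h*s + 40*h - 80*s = (h - 8)*(h - 5)*(h - 2*s)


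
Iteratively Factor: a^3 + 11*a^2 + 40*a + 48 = (a + 4)*(a^2 + 7*a + 12) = (a + 4)^2*(a + 3)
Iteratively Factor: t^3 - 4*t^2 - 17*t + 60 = (t + 4)*(t^2 - 8*t + 15) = (t - 5)*(t + 4)*(t - 3)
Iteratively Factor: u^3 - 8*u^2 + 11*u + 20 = (u + 1)*(u^2 - 9*u + 20) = (u - 5)*(u + 1)*(u - 4)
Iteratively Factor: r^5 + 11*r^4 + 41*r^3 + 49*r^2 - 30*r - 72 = (r + 4)*(r^4 + 7*r^3 + 13*r^2 - 3*r - 18) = (r - 1)*(r + 4)*(r^3 + 8*r^2 + 21*r + 18) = (r - 1)*(r + 3)*(r + 4)*(r^2 + 5*r + 6) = (r - 1)*(r + 2)*(r + 3)*(r + 4)*(r + 3)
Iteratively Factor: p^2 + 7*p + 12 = (p + 4)*(p + 3)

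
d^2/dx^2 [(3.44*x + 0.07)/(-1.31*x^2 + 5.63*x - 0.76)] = (-(2.62*x - 5.63)*(3.44*x + 0.07)*(5.24*x - 11.26) + (27.0384*x - 38.551)*(1.31*x^2 - 5.63*x + 0.76))/(1.31*x^2 - 5.63*x + 0.76)^3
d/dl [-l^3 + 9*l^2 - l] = -3*l^2 + 18*l - 1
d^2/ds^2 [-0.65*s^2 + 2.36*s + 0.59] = -1.30000000000000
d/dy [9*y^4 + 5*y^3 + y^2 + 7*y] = 36*y^3 + 15*y^2 + 2*y + 7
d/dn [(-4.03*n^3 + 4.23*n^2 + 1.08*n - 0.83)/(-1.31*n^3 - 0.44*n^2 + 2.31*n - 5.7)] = (7.3145*n^4 - 15.789*n^3 + 75.8976*n^2 - 48.9524*n - 4.2387)/(1.7161*n^6 + 1.1528*n^5 - 5.8586*n^4 + 12.9012*n^3 + 10.3521*n^2 - 26.334*n + 32.49)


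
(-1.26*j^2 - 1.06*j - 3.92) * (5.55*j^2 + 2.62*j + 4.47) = -6.993*j^4 - 9.1842*j^3 - 30.1654*j^2 - 15.0086*j - 17.5224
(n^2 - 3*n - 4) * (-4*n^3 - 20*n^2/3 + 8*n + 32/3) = -4*n^5 + 16*n^4/3 + 44*n^3 + 40*n^2/3 - 64*n - 128/3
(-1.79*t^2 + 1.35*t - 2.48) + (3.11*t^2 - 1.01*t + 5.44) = 1.32*t^2 + 0.34*t + 2.96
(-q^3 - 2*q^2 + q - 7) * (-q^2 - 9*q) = q^5 + 11*q^4 + 17*q^3 - 2*q^2 + 63*q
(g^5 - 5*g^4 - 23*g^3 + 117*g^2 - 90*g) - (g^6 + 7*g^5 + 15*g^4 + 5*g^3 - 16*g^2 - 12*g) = -g^6 - 6*g^5 - 20*g^4 - 28*g^3 + 133*g^2 - 78*g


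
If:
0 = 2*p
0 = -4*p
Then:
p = 0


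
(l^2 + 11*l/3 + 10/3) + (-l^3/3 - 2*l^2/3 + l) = -l^3/3 + l^2/3 + 14*l/3 + 10/3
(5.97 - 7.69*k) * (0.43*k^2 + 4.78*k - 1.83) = -3.3067*k^3 - 34.1911*k^2 + 42.6093*k - 10.9251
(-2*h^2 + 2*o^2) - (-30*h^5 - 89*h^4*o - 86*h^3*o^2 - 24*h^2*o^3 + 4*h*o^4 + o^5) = 30*h^5 + 89*h^4*o + 86*h^3*o^2 + 24*h^2*o^3 - 2*h^2 - 4*h*o^4 - o^5 + 2*o^2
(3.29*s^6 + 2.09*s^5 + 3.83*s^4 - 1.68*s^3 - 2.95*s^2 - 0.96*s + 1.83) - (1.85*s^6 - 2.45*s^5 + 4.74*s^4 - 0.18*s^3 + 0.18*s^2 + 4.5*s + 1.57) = 1.44*s^6 + 4.54*s^5 - 0.91*s^4 - 1.5*s^3 - 3.13*s^2 - 5.46*s + 0.26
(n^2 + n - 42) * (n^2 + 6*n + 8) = n^4 + 7*n^3 - 28*n^2 - 244*n - 336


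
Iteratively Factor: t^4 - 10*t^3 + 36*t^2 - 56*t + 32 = (t - 2)*(t^3 - 8*t^2 + 20*t - 16) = (t - 4)*(t - 2)*(t^2 - 4*t + 4) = (t - 4)*(t - 2)^2*(t - 2)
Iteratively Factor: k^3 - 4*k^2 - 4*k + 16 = (k - 2)*(k^2 - 2*k - 8) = (k - 2)*(k + 2)*(k - 4)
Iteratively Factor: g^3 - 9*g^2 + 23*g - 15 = (g - 1)*(g^2 - 8*g + 15) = (g - 3)*(g - 1)*(g - 5)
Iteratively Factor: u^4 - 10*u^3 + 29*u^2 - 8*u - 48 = (u - 4)*(u^3 - 6*u^2 + 5*u + 12) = (u - 4)*(u + 1)*(u^2 - 7*u + 12) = (u - 4)^2*(u + 1)*(u - 3)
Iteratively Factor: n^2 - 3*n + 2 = (n - 1)*(n - 2)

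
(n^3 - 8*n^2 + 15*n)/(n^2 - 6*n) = (n^2 - 8*n + 15)/(n - 6)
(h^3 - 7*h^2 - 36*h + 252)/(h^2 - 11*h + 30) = (h^2 - h - 42)/(h - 5)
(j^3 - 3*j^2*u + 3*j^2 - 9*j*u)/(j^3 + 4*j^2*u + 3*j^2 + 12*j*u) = (j - 3*u)/(j + 4*u)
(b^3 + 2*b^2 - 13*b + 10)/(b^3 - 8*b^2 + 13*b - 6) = (b^2 + 3*b - 10)/(b^2 - 7*b + 6)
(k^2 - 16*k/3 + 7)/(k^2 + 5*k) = (k^2 - 16*k/3 + 7)/(k*(k + 5))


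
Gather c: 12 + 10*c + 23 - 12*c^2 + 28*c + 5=-12*c^2 + 38*c + 40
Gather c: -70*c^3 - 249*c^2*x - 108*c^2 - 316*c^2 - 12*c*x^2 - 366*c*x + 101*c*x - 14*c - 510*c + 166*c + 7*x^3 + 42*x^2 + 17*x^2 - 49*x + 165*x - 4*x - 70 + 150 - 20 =-70*c^3 + c^2*(-249*x - 424) + c*(-12*x^2 - 265*x - 358) + 7*x^3 + 59*x^2 + 112*x + 60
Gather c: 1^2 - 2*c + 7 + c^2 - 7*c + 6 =c^2 - 9*c + 14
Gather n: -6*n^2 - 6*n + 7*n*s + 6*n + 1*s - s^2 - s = -6*n^2 + 7*n*s - s^2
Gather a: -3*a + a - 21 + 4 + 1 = -2*a - 16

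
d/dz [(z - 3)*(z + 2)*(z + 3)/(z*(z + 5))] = (z^4 + 10*z^3 + 19*z^2 + 36*z + 90)/(z^2*(z^2 + 10*z + 25))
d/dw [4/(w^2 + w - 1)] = 4*(-2*w - 1)/(w^2 + w - 1)^2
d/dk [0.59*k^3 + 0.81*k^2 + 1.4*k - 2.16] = 1.77*k^2 + 1.62*k + 1.4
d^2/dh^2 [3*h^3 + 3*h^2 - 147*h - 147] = 18*h + 6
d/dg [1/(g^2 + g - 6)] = (-2*g - 1)/(g^2 + g - 6)^2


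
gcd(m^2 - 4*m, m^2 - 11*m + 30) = 1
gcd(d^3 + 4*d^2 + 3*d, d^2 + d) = d^2 + d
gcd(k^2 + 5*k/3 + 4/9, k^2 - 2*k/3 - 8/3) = k + 4/3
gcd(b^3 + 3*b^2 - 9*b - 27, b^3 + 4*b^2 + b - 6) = b + 3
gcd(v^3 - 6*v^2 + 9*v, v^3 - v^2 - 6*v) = v^2 - 3*v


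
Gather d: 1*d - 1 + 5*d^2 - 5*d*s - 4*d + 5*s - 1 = 5*d^2 + d*(-5*s - 3) + 5*s - 2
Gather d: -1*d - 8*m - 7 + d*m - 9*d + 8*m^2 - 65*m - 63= d*(m - 10) + 8*m^2 - 73*m - 70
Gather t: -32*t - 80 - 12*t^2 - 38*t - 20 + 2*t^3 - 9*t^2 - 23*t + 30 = 2*t^3 - 21*t^2 - 93*t - 70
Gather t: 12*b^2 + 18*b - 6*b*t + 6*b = 12*b^2 - 6*b*t + 24*b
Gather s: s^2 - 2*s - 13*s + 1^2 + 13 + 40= s^2 - 15*s + 54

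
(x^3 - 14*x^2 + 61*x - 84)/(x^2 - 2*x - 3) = (x^2 - 11*x + 28)/(x + 1)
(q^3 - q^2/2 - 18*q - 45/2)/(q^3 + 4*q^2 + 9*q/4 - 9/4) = 2*(q - 5)/(2*q - 1)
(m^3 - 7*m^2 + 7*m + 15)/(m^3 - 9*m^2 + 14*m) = (m^3 - 7*m^2 + 7*m + 15)/(m*(m^2 - 9*m + 14))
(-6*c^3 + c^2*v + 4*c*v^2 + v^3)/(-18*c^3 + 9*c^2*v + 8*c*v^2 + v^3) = (2*c + v)/(6*c + v)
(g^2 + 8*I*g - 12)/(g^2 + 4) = (g + 6*I)/(g - 2*I)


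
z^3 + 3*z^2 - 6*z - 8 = (z - 2)*(z + 1)*(z + 4)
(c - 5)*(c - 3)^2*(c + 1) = c^4 - 10*c^3 + 28*c^2 - 6*c - 45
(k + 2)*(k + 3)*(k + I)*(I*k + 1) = I*k^4 + 5*I*k^3 + 7*I*k^2 + 5*I*k + 6*I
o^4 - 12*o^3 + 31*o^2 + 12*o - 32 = (o - 8)*(o - 4)*(o - 1)*(o + 1)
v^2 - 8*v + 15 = (v - 5)*(v - 3)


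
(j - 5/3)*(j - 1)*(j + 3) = j^3 + j^2/3 - 19*j/3 + 5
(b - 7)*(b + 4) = b^2 - 3*b - 28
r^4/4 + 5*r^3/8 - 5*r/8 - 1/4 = (r/4 + 1/2)*(r - 1)*(r + 1/2)*(r + 1)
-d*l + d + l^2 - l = (-d + l)*(l - 1)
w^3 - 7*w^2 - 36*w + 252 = (w - 7)*(w - 6)*(w + 6)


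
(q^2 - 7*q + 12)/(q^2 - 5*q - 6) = (-q^2 + 7*q - 12)/(-q^2 + 5*q + 6)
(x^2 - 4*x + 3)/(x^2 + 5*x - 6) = (x - 3)/(x + 6)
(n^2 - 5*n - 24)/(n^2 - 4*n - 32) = (n + 3)/(n + 4)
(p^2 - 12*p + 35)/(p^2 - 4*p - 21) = (p - 5)/(p + 3)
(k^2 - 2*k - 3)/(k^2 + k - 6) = (k^2 - 2*k - 3)/(k^2 + k - 6)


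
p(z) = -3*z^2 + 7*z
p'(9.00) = -47.00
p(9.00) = -180.00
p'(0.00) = 7.00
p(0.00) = 0.00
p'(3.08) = -11.48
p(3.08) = -6.90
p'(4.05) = -17.30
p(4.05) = -20.86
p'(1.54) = -2.24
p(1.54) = 3.67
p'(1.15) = 0.10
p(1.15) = 4.08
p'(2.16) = -5.96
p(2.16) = 1.12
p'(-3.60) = 28.60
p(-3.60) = -64.08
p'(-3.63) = 28.78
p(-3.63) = -64.94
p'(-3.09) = 25.54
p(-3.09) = -50.27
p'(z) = 7 - 6*z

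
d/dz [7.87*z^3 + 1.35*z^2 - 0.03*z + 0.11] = 23.61*z^2 + 2.7*z - 0.03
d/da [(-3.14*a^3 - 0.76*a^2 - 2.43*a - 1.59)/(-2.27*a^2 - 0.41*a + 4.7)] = (7.1278*a^4 + 2.5748*a^3 - 49.4785*a^2 - 14.3626*a - 12.0729)/(5.1529*a^4 + 1.8614*a^3 - 21.1699*a^2 - 3.854*a + 22.09)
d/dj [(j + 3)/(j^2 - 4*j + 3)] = (j^2 - 4*j - 2*(j - 2)*(j + 3) + 3)/(j^2 - 4*j + 3)^2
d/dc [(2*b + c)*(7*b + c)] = 9*b + 2*c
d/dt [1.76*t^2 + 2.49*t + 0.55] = 3.52*t + 2.49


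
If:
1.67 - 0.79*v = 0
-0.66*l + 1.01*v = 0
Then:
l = 3.23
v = 2.11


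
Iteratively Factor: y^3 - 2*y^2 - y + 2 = (y + 1)*(y^2 - 3*y + 2) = (y - 2)*(y + 1)*(y - 1)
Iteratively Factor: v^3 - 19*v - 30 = (v - 5)*(v^2 + 5*v + 6) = (v - 5)*(v + 3)*(v + 2)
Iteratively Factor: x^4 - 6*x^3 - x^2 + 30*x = (x - 3)*(x^3 - 3*x^2 - 10*x) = x*(x - 3)*(x^2 - 3*x - 10) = x*(x - 3)*(x + 2)*(x - 5)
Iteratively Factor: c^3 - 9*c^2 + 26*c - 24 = (c - 3)*(c^2 - 6*c + 8) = (c - 3)*(c - 2)*(c - 4)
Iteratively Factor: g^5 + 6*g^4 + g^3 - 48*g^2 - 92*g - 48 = (g - 3)*(g^4 + 9*g^3 + 28*g^2 + 36*g + 16) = (g - 3)*(g + 2)*(g^3 + 7*g^2 + 14*g + 8) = (g - 3)*(g + 2)^2*(g^2 + 5*g + 4) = (g - 3)*(g + 2)^2*(g + 4)*(g + 1)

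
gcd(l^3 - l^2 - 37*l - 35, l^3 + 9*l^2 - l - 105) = l + 5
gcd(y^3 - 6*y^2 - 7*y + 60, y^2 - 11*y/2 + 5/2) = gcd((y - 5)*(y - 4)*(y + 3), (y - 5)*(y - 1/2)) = y - 5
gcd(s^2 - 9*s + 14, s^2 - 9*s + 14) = s^2 - 9*s + 14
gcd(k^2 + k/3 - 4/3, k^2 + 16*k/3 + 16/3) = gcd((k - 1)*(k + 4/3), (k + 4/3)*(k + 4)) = k + 4/3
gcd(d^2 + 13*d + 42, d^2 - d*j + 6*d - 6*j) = d + 6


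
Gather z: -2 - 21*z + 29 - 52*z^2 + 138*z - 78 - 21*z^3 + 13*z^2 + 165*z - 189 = -21*z^3 - 39*z^2 + 282*z - 240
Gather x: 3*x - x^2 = -x^2 + 3*x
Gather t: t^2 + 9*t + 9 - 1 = t^2 + 9*t + 8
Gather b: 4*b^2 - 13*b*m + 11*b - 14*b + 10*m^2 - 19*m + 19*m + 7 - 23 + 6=4*b^2 + b*(-13*m - 3) + 10*m^2 - 10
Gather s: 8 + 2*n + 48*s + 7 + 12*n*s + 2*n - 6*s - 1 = 4*n + s*(12*n + 42) + 14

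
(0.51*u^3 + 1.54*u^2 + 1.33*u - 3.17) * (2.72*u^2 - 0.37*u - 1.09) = 1.3872*u^5 + 4.0001*u^4 + 2.4919*u^3 - 10.7931*u^2 - 0.2768*u + 3.4553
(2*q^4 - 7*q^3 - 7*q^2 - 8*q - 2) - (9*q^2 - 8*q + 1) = 2*q^4 - 7*q^3 - 16*q^2 - 3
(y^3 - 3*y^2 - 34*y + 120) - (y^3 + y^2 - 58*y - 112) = -4*y^2 + 24*y + 232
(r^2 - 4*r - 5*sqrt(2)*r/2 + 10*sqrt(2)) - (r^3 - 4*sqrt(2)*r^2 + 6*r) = -r^3 + r^2 + 4*sqrt(2)*r^2 - 10*r - 5*sqrt(2)*r/2 + 10*sqrt(2)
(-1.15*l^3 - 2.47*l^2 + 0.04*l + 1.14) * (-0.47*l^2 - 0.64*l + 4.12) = 0.5405*l^5 + 1.8969*l^4 - 3.176*l^3 - 10.7378*l^2 - 0.5648*l + 4.6968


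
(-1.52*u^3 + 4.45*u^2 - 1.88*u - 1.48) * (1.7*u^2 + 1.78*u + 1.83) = -2.584*u^5 + 4.8594*u^4 + 1.9434*u^3 + 2.2811*u^2 - 6.0748*u - 2.7084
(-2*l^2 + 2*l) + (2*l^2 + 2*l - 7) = 4*l - 7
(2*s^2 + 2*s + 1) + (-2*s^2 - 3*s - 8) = -s - 7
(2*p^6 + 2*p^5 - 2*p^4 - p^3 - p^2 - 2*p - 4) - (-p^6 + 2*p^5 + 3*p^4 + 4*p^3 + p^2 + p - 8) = 3*p^6 - 5*p^4 - 5*p^3 - 2*p^2 - 3*p + 4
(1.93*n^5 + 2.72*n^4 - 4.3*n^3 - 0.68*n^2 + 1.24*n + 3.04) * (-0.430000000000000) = -0.8299*n^5 - 1.1696*n^4 + 1.849*n^3 + 0.2924*n^2 - 0.5332*n - 1.3072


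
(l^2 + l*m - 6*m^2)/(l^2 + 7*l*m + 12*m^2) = (l - 2*m)/(l + 4*m)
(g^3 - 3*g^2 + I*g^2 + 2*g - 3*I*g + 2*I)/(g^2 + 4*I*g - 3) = (g^2 - 3*g + 2)/(g + 3*I)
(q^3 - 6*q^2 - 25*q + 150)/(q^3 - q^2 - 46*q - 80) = (q^2 - 11*q + 30)/(q^2 - 6*q - 16)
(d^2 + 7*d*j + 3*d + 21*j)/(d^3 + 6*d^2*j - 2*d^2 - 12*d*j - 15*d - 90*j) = (d + 7*j)/(d^2 + 6*d*j - 5*d - 30*j)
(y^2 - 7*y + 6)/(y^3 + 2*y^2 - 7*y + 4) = (y - 6)/(y^2 + 3*y - 4)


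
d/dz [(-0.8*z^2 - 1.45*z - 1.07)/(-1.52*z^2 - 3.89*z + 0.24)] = (0.908000000000001*z^2 - 3.6368*z - 4.5103)/(2.3104*z^4 + 11.8256*z^3 + 14.4025*z^2 - 1.8672*z + 0.0576)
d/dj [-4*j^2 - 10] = -8*j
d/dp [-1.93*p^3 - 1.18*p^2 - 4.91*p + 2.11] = -5.79*p^2 - 2.36*p - 4.91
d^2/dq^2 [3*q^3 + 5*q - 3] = 18*q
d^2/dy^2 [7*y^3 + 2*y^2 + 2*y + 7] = 42*y + 4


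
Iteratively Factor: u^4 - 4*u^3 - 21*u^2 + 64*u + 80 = (u - 5)*(u^3 + u^2 - 16*u - 16) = (u - 5)*(u + 1)*(u^2 - 16) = (u - 5)*(u + 1)*(u + 4)*(u - 4)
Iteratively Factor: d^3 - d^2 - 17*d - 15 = (d + 3)*(d^2 - 4*d - 5) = (d + 1)*(d + 3)*(d - 5)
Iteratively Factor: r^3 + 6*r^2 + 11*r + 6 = (r + 3)*(r^2 + 3*r + 2) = (r + 2)*(r + 3)*(r + 1)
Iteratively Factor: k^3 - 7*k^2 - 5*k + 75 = (k - 5)*(k^2 - 2*k - 15) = (k - 5)^2*(k + 3)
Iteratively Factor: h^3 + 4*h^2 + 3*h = (h + 1)*(h^2 + 3*h) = (h + 1)*(h + 3)*(h)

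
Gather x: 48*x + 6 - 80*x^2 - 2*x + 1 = -80*x^2 + 46*x + 7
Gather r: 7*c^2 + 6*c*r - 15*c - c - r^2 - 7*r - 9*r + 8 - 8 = 7*c^2 - 16*c - r^2 + r*(6*c - 16)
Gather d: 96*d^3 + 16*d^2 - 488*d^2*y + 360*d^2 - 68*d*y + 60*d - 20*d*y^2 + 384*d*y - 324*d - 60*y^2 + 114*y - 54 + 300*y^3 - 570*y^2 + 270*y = 96*d^3 + d^2*(376 - 488*y) + d*(-20*y^2 + 316*y - 264) + 300*y^3 - 630*y^2 + 384*y - 54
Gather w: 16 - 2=14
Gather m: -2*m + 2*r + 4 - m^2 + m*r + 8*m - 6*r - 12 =-m^2 + m*(r + 6) - 4*r - 8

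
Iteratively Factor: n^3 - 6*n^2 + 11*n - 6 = (n - 3)*(n^2 - 3*n + 2) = (n - 3)*(n - 1)*(n - 2)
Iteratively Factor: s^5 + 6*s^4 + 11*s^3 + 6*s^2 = (s + 2)*(s^4 + 4*s^3 + 3*s^2) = s*(s + 2)*(s^3 + 4*s^2 + 3*s) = s*(s + 2)*(s + 3)*(s^2 + s) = s*(s + 1)*(s + 2)*(s + 3)*(s)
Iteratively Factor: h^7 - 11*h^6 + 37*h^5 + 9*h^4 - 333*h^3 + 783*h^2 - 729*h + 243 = (h - 3)*(h^6 - 8*h^5 + 13*h^4 + 48*h^3 - 189*h^2 + 216*h - 81) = (h - 3)^2*(h^5 - 5*h^4 - 2*h^3 + 42*h^2 - 63*h + 27) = (h - 3)^2*(h - 1)*(h^4 - 4*h^3 - 6*h^2 + 36*h - 27) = (h - 3)^2*(h - 1)*(h + 3)*(h^3 - 7*h^2 + 15*h - 9) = (h - 3)^3*(h - 1)*(h + 3)*(h^2 - 4*h + 3) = (h - 3)^4*(h - 1)*(h + 3)*(h - 1)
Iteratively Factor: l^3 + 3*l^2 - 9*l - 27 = (l - 3)*(l^2 + 6*l + 9) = (l - 3)*(l + 3)*(l + 3)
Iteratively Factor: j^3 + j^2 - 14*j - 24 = (j + 2)*(j^2 - j - 12) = (j + 2)*(j + 3)*(j - 4)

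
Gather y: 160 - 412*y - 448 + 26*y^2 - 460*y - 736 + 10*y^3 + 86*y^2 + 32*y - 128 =10*y^3 + 112*y^2 - 840*y - 1152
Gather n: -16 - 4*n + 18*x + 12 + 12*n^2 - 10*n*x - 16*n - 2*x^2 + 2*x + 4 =12*n^2 + n*(-10*x - 20) - 2*x^2 + 20*x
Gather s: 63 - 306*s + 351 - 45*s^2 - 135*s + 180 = -45*s^2 - 441*s + 594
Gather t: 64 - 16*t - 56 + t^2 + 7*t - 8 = t^2 - 9*t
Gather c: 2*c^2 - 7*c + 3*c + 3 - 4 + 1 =2*c^2 - 4*c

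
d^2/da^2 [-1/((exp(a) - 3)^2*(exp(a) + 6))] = 9*(-exp(3*a) - 6*exp(2*a) - 21*exp(a) - 18)*exp(a)/(exp(7*a) + 6*exp(6*a) - 54*exp(5*a) - 216*exp(4*a) + 1377*exp(3*a) + 1458*exp(2*a) - 14580*exp(a) + 17496)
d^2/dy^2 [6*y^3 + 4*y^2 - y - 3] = 36*y + 8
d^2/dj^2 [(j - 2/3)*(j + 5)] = 2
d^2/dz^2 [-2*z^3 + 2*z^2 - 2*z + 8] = 4 - 12*z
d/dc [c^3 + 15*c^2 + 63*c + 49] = 3*c^2 + 30*c + 63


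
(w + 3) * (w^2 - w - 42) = w^3 + 2*w^2 - 45*w - 126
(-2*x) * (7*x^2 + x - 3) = -14*x^3 - 2*x^2 + 6*x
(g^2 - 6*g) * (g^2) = g^4 - 6*g^3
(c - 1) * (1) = c - 1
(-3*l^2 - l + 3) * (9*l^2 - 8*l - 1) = -27*l^4 + 15*l^3 + 38*l^2 - 23*l - 3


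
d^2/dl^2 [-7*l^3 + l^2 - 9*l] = 2 - 42*l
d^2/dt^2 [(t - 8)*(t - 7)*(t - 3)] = 6*t - 36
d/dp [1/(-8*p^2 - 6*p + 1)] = 2*(8*p + 3)/(8*p^2 + 6*p - 1)^2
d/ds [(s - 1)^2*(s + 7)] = (s - 1)*(3*s + 13)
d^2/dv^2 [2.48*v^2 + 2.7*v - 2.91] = 4.96000000000000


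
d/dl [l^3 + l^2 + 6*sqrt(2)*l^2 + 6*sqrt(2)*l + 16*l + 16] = 3*l^2 + 2*l + 12*sqrt(2)*l + 6*sqrt(2) + 16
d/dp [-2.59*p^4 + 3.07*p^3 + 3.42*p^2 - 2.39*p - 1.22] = -10.36*p^3 + 9.21*p^2 + 6.84*p - 2.39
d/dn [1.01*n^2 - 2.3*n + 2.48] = 2.02*n - 2.3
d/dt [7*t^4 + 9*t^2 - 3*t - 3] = 28*t^3 + 18*t - 3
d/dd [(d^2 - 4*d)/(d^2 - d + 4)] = (3*d^2 + 8*d - 16)/(d^4 - 2*d^3 + 9*d^2 - 8*d + 16)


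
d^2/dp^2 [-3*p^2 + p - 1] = -6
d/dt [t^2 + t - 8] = 2*t + 1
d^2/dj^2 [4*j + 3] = 0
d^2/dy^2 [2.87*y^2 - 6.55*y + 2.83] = 5.74000000000000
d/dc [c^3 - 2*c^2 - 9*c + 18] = 3*c^2 - 4*c - 9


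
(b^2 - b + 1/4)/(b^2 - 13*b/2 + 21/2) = (4*b^2 - 4*b + 1)/(2*(2*b^2 - 13*b + 21))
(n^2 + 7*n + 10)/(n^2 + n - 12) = (n^2 + 7*n + 10)/(n^2 + n - 12)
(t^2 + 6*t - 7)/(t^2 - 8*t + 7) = (t + 7)/(t - 7)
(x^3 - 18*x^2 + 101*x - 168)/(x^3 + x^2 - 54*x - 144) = (x^2 - 10*x + 21)/(x^2 + 9*x + 18)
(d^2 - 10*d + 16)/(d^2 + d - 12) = (d^2 - 10*d + 16)/(d^2 + d - 12)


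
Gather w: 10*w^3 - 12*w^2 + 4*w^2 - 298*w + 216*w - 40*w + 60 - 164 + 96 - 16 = 10*w^3 - 8*w^2 - 122*w - 24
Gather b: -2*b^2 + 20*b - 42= -2*b^2 + 20*b - 42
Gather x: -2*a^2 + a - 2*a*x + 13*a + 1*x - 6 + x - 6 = -2*a^2 + 14*a + x*(2 - 2*a) - 12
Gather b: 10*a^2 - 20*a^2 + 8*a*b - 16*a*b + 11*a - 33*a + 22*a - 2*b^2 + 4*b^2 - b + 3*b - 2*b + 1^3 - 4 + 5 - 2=-10*a^2 - 8*a*b + 2*b^2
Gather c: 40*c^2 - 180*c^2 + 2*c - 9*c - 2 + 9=-140*c^2 - 7*c + 7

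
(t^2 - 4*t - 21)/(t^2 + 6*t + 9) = (t - 7)/(t + 3)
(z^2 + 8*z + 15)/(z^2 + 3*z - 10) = (z + 3)/(z - 2)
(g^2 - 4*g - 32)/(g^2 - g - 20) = (g - 8)/(g - 5)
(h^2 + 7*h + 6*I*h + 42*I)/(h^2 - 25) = (h^2 + h*(7 + 6*I) + 42*I)/(h^2 - 25)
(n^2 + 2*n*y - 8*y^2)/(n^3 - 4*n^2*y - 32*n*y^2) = (-n + 2*y)/(n*(-n + 8*y))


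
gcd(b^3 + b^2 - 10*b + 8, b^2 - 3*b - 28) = b + 4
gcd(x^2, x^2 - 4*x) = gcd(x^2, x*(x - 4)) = x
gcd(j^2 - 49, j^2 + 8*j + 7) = j + 7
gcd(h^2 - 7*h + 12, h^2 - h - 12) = h - 4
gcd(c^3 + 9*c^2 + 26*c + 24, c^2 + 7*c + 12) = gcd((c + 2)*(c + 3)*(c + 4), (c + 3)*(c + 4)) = c^2 + 7*c + 12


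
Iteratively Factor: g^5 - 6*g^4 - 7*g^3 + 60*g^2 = (g - 4)*(g^4 - 2*g^3 - 15*g^2) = g*(g - 4)*(g^3 - 2*g^2 - 15*g) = g*(g - 5)*(g - 4)*(g^2 + 3*g) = g*(g - 5)*(g - 4)*(g + 3)*(g)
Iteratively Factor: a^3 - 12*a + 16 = (a + 4)*(a^2 - 4*a + 4) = (a - 2)*(a + 4)*(a - 2)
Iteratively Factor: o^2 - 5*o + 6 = (o - 2)*(o - 3)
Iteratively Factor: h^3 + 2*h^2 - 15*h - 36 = (h - 4)*(h^2 + 6*h + 9) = (h - 4)*(h + 3)*(h + 3)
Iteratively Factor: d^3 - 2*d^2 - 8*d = (d + 2)*(d^2 - 4*d) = d*(d + 2)*(d - 4)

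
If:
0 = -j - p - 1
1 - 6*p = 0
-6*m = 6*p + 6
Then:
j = -7/6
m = -7/6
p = 1/6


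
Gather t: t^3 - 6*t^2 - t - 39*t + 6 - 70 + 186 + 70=t^3 - 6*t^2 - 40*t + 192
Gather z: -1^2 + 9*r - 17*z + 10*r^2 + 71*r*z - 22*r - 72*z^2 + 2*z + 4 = 10*r^2 - 13*r - 72*z^2 + z*(71*r - 15) + 3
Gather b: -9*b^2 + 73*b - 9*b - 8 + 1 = -9*b^2 + 64*b - 7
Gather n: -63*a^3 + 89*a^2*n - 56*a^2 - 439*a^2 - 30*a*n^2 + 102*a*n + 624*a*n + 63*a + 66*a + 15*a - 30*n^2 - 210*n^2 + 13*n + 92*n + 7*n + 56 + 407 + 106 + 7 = -63*a^3 - 495*a^2 + 144*a + n^2*(-30*a - 240) + n*(89*a^2 + 726*a + 112) + 576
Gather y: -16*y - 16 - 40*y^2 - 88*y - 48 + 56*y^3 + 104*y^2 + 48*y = 56*y^3 + 64*y^2 - 56*y - 64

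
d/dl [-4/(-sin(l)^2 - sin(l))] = -(8/tan(l) + 4*cos(l)/sin(l)^2)/(sin(l) + 1)^2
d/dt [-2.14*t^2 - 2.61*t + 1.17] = -4.28*t - 2.61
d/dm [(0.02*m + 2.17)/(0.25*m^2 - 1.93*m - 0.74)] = (-0.005*m^2 - 1.085*m + 4.1733)/(0.0625*m^4 - 0.965*m^3 + 3.3549*m^2 + 2.8564*m + 0.5476)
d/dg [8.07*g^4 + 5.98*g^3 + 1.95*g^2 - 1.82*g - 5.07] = 32.28*g^3 + 17.94*g^2 + 3.9*g - 1.82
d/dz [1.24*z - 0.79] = 1.24000000000000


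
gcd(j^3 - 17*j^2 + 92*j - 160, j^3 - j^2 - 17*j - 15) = j - 5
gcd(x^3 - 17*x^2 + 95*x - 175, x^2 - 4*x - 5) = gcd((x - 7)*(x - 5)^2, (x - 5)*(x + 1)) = x - 5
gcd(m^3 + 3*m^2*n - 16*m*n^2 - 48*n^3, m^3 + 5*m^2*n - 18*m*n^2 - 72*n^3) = m^2 - m*n - 12*n^2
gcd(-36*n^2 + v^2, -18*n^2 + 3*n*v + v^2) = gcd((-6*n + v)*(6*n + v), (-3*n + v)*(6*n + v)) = 6*n + v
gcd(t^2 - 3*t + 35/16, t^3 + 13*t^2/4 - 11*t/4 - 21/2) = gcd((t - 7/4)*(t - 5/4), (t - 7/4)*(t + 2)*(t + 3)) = t - 7/4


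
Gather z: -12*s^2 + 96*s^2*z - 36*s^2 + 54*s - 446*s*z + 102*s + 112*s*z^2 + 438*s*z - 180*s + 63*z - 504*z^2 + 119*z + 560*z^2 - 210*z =-48*s^2 - 24*s + z^2*(112*s + 56) + z*(96*s^2 - 8*s - 28)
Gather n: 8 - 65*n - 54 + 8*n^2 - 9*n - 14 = 8*n^2 - 74*n - 60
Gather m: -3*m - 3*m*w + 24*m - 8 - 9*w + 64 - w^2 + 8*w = m*(21 - 3*w) - w^2 - w + 56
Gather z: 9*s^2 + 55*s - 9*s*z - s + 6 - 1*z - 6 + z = 9*s^2 - 9*s*z + 54*s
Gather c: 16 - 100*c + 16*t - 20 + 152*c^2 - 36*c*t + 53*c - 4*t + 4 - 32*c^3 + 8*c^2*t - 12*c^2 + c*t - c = -32*c^3 + c^2*(8*t + 140) + c*(-35*t - 48) + 12*t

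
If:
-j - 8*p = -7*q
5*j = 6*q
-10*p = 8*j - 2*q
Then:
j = 0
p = 0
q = 0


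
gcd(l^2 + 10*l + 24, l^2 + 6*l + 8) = l + 4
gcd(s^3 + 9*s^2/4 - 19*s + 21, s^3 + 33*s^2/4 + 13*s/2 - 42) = s^2 + 17*s/4 - 21/2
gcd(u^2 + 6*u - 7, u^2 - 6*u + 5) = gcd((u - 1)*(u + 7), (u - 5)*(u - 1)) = u - 1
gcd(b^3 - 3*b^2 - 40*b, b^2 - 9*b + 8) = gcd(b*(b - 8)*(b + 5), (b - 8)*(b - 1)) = b - 8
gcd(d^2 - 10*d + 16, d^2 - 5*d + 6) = d - 2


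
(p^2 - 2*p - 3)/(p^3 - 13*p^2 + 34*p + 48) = (p - 3)/(p^2 - 14*p + 48)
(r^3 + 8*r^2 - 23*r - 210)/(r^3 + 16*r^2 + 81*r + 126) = (r - 5)/(r + 3)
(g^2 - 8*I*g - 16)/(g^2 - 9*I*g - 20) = (g - 4*I)/(g - 5*I)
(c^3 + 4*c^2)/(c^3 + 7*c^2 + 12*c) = c/(c + 3)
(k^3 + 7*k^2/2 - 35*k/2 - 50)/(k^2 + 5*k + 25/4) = 2*(k^2 + k - 20)/(2*k + 5)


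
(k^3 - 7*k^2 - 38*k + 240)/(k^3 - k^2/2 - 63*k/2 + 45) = 2*(k - 8)/(2*k - 3)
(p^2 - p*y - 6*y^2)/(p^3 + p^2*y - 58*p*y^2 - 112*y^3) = (-p + 3*y)/(-p^2 + p*y + 56*y^2)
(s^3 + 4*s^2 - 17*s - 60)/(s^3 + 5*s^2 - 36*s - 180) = (s^2 - s - 12)/(s^2 - 36)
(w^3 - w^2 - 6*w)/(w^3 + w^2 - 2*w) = (w - 3)/(w - 1)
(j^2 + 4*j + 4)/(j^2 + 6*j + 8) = (j + 2)/(j + 4)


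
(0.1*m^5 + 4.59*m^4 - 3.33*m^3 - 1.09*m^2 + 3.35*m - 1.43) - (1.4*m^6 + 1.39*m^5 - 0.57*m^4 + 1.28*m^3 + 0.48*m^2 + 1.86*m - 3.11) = -1.4*m^6 - 1.29*m^5 + 5.16*m^4 - 4.61*m^3 - 1.57*m^2 + 1.49*m + 1.68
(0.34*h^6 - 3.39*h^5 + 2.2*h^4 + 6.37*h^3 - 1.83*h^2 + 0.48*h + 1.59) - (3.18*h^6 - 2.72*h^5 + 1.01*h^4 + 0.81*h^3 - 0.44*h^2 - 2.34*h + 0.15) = -2.84*h^6 - 0.67*h^5 + 1.19*h^4 + 5.56*h^3 - 1.39*h^2 + 2.82*h + 1.44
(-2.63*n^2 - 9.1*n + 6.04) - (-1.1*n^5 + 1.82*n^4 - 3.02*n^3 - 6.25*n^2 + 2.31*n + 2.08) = 1.1*n^5 - 1.82*n^4 + 3.02*n^3 + 3.62*n^2 - 11.41*n + 3.96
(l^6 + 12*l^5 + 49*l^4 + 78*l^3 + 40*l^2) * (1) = l^6 + 12*l^5 + 49*l^4 + 78*l^3 + 40*l^2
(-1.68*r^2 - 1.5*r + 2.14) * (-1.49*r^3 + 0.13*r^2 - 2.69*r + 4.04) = 2.5032*r^5 + 2.0166*r^4 + 1.1356*r^3 - 2.474*r^2 - 11.8166*r + 8.6456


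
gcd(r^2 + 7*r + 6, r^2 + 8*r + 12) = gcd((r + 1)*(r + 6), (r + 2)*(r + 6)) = r + 6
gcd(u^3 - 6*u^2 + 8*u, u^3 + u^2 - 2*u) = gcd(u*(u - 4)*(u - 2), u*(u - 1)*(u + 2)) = u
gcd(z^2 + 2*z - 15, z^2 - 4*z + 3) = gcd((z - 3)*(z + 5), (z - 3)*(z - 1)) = z - 3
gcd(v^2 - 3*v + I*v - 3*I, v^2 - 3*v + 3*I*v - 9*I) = v - 3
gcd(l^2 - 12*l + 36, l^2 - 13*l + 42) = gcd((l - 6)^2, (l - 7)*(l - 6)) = l - 6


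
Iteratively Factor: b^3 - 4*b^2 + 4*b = (b)*(b^2 - 4*b + 4) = b*(b - 2)*(b - 2)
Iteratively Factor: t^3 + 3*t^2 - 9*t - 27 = (t + 3)*(t^2 - 9) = (t + 3)^2*(t - 3)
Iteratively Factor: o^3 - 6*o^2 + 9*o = (o - 3)*(o^2 - 3*o) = o*(o - 3)*(o - 3)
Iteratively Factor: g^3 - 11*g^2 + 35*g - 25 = (g - 1)*(g^2 - 10*g + 25) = (g - 5)*(g - 1)*(g - 5)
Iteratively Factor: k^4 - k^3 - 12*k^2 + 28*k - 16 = (k - 2)*(k^3 + k^2 - 10*k + 8) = (k - 2)^2*(k^2 + 3*k - 4) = (k - 2)^2*(k + 4)*(k - 1)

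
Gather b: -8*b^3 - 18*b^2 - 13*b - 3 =-8*b^3 - 18*b^2 - 13*b - 3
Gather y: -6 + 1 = -5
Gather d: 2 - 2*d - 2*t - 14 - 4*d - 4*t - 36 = -6*d - 6*t - 48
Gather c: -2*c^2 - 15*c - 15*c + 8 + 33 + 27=-2*c^2 - 30*c + 68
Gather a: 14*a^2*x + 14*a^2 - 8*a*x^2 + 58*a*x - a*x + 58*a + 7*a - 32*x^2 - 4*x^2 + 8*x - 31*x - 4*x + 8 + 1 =a^2*(14*x + 14) + a*(-8*x^2 + 57*x + 65) - 36*x^2 - 27*x + 9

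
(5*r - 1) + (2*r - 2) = 7*r - 3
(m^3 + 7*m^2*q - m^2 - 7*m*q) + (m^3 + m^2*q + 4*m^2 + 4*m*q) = 2*m^3 + 8*m^2*q + 3*m^2 - 3*m*q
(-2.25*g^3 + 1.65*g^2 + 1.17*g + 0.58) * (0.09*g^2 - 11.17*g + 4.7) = -0.2025*g^5 + 25.281*g^4 - 28.9002*g^3 - 5.2617*g^2 - 0.9796*g + 2.726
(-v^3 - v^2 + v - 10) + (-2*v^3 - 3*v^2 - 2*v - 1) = -3*v^3 - 4*v^2 - v - 11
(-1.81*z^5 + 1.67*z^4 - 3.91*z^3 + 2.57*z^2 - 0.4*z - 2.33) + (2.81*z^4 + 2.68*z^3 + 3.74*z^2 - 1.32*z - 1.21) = -1.81*z^5 + 4.48*z^4 - 1.23*z^3 + 6.31*z^2 - 1.72*z - 3.54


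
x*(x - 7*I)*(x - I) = x^3 - 8*I*x^2 - 7*x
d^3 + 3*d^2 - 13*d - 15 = (d - 3)*(d + 1)*(d + 5)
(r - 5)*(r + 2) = r^2 - 3*r - 10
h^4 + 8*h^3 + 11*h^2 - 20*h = h*(h - 1)*(h + 4)*(h + 5)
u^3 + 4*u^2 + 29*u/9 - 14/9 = (u - 1/3)*(u + 2)*(u + 7/3)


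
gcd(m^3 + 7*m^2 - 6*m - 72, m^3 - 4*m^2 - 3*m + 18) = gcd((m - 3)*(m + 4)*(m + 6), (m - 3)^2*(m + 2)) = m - 3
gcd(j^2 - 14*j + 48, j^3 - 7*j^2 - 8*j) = j - 8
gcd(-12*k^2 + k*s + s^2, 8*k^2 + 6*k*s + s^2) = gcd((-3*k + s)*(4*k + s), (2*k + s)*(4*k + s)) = 4*k + s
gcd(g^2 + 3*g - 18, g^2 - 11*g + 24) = g - 3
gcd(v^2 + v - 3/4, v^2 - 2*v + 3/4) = v - 1/2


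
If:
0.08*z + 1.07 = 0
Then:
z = -13.38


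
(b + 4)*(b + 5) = b^2 + 9*b + 20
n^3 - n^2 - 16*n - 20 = (n - 5)*(n + 2)^2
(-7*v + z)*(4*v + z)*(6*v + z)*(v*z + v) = -168*v^4*z - 168*v^4 - 46*v^3*z^2 - 46*v^3*z + 3*v^2*z^3 + 3*v^2*z^2 + v*z^4 + v*z^3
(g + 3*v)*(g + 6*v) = g^2 + 9*g*v + 18*v^2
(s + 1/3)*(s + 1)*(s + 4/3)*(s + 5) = s^4 + 23*s^3/3 + 139*s^2/9 + 11*s + 20/9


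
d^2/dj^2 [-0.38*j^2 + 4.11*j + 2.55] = -0.760000000000000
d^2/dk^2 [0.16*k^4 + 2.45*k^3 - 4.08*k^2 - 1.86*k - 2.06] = 1.92*k^2 + 14.7*k - 8.16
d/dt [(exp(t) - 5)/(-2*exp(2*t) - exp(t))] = (2*exp(2*t) - 20*exp(t) - 5)*exp(-t)/(4*exp(2*t) + 4*exp(t) + 1)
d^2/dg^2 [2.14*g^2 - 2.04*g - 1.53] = 4.28000000000000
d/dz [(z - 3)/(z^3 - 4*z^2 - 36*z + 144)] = (z^3 - 4*z^2 - 36*z + (z - 3)*(-3*z^2 + 8*z + 36) + 144)/(z^3 - 4*z^2 - 36*z + 144)^2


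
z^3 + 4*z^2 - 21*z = z*(z - 3)*(z + 7)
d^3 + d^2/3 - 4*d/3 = d*(d - 1)*(d + 4/3)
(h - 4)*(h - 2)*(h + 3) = h^3 - 3*h^2 - 10*h + 24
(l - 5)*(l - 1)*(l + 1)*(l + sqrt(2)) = l^4 - 5*l^3 + sqrt(2)*l^3 - 5*sqrt(2)*l^2 - l^2 - sqrt(2)*l + 5*l + 5*sqrt(2)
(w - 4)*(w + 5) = w^2 + w - 20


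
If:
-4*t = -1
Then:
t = 1/4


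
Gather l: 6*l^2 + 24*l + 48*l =6*l^2 + 72*l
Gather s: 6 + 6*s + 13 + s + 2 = 7*s + 21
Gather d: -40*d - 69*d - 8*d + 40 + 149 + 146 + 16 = 351 - 117*d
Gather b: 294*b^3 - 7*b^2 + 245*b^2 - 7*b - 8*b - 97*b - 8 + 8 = 294*b^3 + 238*b^2 - 112*b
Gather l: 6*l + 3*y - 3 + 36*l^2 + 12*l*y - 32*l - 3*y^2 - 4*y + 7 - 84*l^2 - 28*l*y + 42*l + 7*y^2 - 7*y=-48*l^2 + l*(16 - 16*y) + 4*y^2 - 8*y + 4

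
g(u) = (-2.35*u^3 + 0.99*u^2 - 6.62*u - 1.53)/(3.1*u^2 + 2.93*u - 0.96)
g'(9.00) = -0.72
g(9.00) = -6.13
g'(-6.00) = -0.63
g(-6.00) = 6.25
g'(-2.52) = 0.86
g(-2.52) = 5.21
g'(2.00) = -0.27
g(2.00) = -1.71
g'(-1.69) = 10.55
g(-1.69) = 8.10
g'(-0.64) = 8.46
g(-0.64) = -2.38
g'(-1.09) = 207.67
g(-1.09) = -21.05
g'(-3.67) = -0.28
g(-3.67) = 5.07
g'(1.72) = -0.12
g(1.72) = -1.66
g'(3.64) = -0.58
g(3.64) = -2.48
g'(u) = (-6.2*u - 2.93)*(-2.35*u^3 + 0.99*u^2 - 6.62*u - 1.53)/(3.1*u^2 + 2.93*u - 0.96)^2 + (-7.05*u^2 + 1.98*u - 6.62)/(3.1*u^2 + 2.93*u - 0.96)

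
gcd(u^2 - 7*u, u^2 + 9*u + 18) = 1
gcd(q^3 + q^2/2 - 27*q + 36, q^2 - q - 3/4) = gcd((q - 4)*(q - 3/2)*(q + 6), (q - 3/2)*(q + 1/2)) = q - 3/2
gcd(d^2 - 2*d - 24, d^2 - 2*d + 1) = 1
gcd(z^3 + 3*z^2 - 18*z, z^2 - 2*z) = z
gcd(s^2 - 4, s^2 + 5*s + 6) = s + 2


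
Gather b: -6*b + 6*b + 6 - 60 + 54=0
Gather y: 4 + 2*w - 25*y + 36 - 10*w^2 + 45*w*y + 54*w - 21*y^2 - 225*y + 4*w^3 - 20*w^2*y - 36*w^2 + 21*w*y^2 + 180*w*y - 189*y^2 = 4*w^3 - 46*w^2 + 56*w + y^2*(21*w - 210) + y*(-20*w^2 + 225*w - 250) + 40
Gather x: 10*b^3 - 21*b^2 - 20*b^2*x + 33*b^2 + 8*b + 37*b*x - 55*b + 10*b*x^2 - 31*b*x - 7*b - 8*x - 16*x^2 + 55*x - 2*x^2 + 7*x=10*b^3 + 12*b^2 - 54*b + x^2*(10*b - 18) + x*(-20*b^2 + 6*b + 54)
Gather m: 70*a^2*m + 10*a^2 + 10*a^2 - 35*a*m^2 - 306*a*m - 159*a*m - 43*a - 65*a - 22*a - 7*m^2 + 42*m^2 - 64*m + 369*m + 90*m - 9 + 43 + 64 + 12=20*a^2 - 130*a + m^2*(35 - 35*a) + m*(70*a^2 - 465*a + 395) + 110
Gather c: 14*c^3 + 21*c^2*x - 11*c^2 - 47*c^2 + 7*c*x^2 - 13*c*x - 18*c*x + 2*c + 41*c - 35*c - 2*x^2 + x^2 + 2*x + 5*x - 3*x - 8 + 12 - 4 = 14*c^3 + c^2*(21*x - 58) + c*(7*x^2 - 31*x + 8) - x^2 + 4*x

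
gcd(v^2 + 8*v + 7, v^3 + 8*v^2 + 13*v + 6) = v + 1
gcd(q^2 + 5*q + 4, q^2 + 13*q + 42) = 1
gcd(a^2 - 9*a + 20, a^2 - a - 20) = a - 5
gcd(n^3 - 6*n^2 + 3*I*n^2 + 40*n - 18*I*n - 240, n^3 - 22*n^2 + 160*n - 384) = n - 6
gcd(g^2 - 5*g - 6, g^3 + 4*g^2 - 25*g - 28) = g + 1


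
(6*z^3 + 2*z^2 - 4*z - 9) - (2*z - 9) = 6*z^3 + 2*z^2 - 6*z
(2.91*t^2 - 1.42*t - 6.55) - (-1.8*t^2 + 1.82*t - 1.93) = 4.71*t^2 - 3.24*t - 4.62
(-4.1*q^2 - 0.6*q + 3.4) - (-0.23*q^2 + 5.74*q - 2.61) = -3.87*q^2 - 6.34*q + 6.01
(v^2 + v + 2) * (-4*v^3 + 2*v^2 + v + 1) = -4*v^5 - 2*v^4 - 5*v^3 + 6*v^2 + 3*v + 2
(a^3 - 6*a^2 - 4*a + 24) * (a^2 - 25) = a^5 - 6*a^4 - 29*a^3 + 174*a^2 + 100*a - 600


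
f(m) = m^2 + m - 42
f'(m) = 2*m + 1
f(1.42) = -38.56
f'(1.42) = 3.84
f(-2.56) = -38.01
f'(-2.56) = -4.12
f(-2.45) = -38.45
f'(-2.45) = -3.90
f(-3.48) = -33.37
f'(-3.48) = -5.96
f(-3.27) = -34.58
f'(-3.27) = -5.54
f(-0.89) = -42.10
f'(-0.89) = -0.78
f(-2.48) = -38.33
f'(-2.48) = -3.96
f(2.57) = -32.83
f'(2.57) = 6.14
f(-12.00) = 90.00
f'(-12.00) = -23.00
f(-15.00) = 168.00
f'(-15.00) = -29.00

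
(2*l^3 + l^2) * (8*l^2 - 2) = 16*l^5 + 8*l^4 - 4*l^3 - 2*l^2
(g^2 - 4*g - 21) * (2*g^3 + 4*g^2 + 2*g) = 2*g^5 - 4*g^4 - 56*g^3 - 92*g^2 - 42*g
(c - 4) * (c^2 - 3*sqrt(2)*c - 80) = c^3 - 3*sqrt(2)*c^2 - 4*c^2 - 80*c + 12*sqrt(2)*c + 320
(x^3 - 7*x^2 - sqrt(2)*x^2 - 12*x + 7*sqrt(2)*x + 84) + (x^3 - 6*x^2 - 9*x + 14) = 2*x^3 - 13*x^2 - sqrt(2)*x^2 - 21*x + 7*sqrt(2)*x + 98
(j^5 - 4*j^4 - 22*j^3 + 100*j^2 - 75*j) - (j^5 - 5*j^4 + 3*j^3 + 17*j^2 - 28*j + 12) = j^4 - 25*j^3 + 83*j^2 - 47*j - 12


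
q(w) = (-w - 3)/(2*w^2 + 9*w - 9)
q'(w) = (-4*w - 9)*(-w - 3)/(2*w^2 + 9*w - 9)^2 - 1/(2*w^2 + 9*w - 9)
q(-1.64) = 0.07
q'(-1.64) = 0.06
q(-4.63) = -0.21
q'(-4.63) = 0.38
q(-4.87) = -0.35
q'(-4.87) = 0.86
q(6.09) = -0.08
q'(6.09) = 0.01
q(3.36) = -0.15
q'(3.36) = 0.05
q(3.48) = -0.14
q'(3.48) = 0.05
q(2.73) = -0.19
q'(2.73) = 0.09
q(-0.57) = 0.18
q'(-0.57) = 0.16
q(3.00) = -0.17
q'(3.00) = 0.07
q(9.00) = -0.05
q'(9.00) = 0.01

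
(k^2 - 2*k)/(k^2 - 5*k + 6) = k/(k - 3)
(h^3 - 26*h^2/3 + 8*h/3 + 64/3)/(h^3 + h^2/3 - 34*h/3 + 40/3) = (3*h^2 - 20*h - 32)/(3*h^2 + 7*h - 20)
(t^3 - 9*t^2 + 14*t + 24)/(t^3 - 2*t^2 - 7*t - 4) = (t - 6)/(t + 1)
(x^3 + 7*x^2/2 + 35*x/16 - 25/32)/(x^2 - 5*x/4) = (32*x^3 + 112*x^2 + 70*x - 25)/(8*x*(4*x - 5))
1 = 1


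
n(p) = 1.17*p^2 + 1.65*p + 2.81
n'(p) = 2.34*p + 1.65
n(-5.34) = 27.36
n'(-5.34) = -10.85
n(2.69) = 15.71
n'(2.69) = 7.94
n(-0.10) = 2.66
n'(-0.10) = 1.42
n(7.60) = 82.93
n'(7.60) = 19.43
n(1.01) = 5.67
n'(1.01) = 4.01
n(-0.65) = 2.23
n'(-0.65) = 0.13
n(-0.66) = 2.23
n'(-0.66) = 0.11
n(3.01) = 18.38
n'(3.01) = 8.69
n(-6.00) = 35.03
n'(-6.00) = -12.39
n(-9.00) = 82.73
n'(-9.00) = -19.41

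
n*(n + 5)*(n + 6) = n^3 + 11*n^2 + 30*n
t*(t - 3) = t^2 - 3*t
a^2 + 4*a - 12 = (a - 2)*(a + 6)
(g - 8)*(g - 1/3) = g^2 - 25*g/3 + 8/3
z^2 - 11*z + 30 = (z - 6)*(z - 5)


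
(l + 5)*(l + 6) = l^2 + 11*l + 30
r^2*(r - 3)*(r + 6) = r^4 + 3*r^3 - 18*r^2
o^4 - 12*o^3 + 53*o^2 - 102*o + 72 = (o - 4)*(o - 3)^2*(o - 2)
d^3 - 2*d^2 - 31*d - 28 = (d - 7)*(d + 1)*(d + 4)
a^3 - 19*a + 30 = (a - 3)*(a - 2)*(a + 5)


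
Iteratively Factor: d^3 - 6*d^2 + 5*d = (d - 1)*(d^2 - 5*d) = (d - 5)*(d - 1)*(d)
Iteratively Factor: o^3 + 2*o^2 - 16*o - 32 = (o - 4)*(o^2 + 6*o + 8) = (o - 4)*(o + 2)*(o + 4)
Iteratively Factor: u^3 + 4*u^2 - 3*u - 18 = (u + 3)*(u^2 + u - 6) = (u - 2)*(u + 3)*(u + 3)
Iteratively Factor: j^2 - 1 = (j + 1)*(j - 1)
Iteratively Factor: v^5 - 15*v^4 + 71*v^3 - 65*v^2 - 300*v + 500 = (v - 5)*(v^4 - 10*v^3 + 21*v^2 + 40*v - 100) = (v - 5)^2*(v^3 - 5*v^2 - 4*v + 20) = (v - 5)^2*(v + 2)*(v^2 - 7*v + 10) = (v - 5)^2*(v - 2)*(v + 2)*(v - 5)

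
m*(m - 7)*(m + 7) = m^3 - 49*m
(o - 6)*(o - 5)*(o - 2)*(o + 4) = o^4 - 9*o^3 + 148*o - 240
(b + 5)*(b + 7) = b^2 + 12*b + 35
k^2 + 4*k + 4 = (k + 2)^2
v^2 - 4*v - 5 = (v - 5)*(v + 1)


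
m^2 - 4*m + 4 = (m - 2)^2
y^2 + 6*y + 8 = (y + 2)*(y + 4)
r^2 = r^2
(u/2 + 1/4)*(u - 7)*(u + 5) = u^3/2 - 3*u^2/4 - 18*u - 35/4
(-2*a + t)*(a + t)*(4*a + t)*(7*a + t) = -56*a^4 - 50*a^3*t + 15*a^2*t^2 + 10*a*t^3 + t^4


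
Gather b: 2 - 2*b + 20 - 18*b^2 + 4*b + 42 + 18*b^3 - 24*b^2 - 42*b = 18*b^3 - 42*b^2 - 40*b + 64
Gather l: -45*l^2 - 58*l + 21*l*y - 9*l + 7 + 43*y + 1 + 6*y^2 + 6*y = -45*l^2 + l*(21*y - 67) + 6*y^2 + 49*y + 8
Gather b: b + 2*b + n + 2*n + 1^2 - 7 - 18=3*b + 3*n - 24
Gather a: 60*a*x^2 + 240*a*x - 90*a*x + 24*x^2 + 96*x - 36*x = a*(60*x^2 + 150*x) + 24*x^2 + 60*x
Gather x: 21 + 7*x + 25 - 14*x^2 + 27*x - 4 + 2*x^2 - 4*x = -12*x^2 + 30*x + 42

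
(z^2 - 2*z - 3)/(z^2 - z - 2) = (z - 3)/(z - 2)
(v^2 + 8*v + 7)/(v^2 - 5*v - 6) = (v + 7)/(v - 6)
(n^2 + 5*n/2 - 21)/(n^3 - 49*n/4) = 2*(n + 6)/(n*(2*n + 7))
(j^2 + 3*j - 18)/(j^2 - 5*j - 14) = (-j^2 - 3*j + 18)/(-j^2 + 5*j + 14)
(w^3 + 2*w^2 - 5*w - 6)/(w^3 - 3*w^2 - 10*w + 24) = (w + 1)/(w - 4)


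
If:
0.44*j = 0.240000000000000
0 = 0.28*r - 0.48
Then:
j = 0.55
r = 1.71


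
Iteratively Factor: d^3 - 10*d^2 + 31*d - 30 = (d - 3)*(d^2 - 7*d + 10) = (d - 3)*(d - 2)*(d - 5)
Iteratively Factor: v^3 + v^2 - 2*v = (v - 1)*(v^2 + 2*v) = v*(v - 1)*(v + 2)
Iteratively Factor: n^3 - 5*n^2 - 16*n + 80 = (n - 4)*(n^2 - n - 20) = (n - 5)*(n - 4)*(n + 4)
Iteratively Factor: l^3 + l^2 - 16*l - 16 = (l + 1)*(l^2 - 16) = (l + 1)*(l + 4)*(l - 4)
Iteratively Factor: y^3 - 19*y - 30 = (y + 3)*(y^2 - 3*y - 10) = (y - 5)*(y + 3)*(y + 2)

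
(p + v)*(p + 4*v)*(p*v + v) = p^3*v + 5*p^2*v^2 + p^2*v + 4*p*v^3 + 5*p*v^2 + 4*v^3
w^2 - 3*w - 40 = (w - 8)*(w + 5)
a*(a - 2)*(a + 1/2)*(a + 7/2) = a^4 + 2*a^3 - 25*a^2/4 - 7*a/2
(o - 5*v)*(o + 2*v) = o^2 - 3*o*v - 10*v^2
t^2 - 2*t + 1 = (t - 1)^2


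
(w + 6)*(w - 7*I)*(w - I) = w^3 + 6*w^2 - 8*I*w^2 - 7*w - 48*I*w - 42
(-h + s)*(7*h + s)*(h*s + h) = -7*h^3*s - 7*h^3 + 6*h^2*s^2 + 6*h^2*s + h*s^3 + h*s^2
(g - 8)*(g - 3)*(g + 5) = g^3 - 6*g^2 - 31*g + 120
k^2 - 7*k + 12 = (k - 4)*(k - 3)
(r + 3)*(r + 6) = r^2 + 9*r + 18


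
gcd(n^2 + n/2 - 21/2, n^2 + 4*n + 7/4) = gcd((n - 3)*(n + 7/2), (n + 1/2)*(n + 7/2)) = n + 7/2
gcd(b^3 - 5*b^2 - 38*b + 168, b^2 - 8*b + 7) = b - 7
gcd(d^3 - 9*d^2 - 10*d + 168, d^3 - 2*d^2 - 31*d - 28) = d^2 - 3*d - 28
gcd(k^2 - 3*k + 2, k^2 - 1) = k - 1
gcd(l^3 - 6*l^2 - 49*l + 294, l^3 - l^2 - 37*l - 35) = l - 7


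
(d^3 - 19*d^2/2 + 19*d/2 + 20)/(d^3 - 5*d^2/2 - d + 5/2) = (d - 8)/(d - 1)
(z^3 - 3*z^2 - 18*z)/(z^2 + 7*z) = (z^2 - 3*z - 18)/(z + 7)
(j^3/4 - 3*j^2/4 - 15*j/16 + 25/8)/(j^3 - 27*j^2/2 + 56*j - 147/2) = (4*j^3 - 12*j^2 - 15*j + 50)/(8*(2*j^3 - 27*j^2 + 112*j - 147))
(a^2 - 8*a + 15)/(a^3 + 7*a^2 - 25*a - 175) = (a - 3)/(a^2 + 12*a + 35)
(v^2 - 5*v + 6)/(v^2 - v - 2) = (v - 3)/(v + 1)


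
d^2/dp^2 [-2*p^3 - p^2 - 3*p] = -12*p - 2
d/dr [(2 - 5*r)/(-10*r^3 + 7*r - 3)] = (50*r^3 - 35*r - (5*r - 2)*(30*r^2 - 7) + 15)/(10*r^3 - 7*r + 3)^2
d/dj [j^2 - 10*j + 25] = 2*j - 10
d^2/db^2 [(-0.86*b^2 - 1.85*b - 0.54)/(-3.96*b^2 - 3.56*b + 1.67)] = (1.4210854715202e-14*b^4 + 33.774048*b^3 + 84.932496*b^2 + 119.082744*b + 47.623892)/(62.099136*b^6 + 167.479488*b^5 + 71.997552*b^4 - 96.139936*b^3 - 30.362604*b^2 + 29.785452*b - 4.657463)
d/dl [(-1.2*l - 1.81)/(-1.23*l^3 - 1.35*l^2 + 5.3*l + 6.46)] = (-2.952*l^3 - 8.2989*l^2 - 4.887*l + 1.841)/(1.5129*l^6 + 3.321*l^5 - 11.2155*l^4 - 30.2016*l^3 + 10.648*l^2 + 68.476*l + 41.7316)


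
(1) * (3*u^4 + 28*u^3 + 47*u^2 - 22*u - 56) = 3*u^4 + 28*u^3 + 47*u^2 - 22*u - 56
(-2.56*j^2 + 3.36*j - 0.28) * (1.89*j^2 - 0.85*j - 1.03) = -4.8384*j^4 + 8.5264*j^3 - 0.7484*j^2 - 3.2228*j + 0.2884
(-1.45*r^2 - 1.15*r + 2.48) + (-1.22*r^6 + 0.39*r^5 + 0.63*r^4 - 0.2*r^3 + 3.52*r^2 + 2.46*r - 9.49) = -1.22*r^6 + 0.39*r^5 + 0.63*r^4 - 0.2*r^3 + 2.07*r^2 + 1.31*r - 7.01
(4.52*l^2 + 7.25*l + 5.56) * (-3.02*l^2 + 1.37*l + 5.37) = -13.6504*l^4 - 15.7026*l^3 + 17.4137*l^2 + 46.5497*l + 29.8572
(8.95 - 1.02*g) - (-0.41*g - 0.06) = 9.01 - 0.61*g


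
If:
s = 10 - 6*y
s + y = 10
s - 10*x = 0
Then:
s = 10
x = 1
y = 0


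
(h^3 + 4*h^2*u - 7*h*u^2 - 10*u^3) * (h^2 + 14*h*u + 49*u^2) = h^5 + 18*h^4*u + 98*h^3*u^2 + 88*h^2*u^3 - 483*h*u^4 - 490*u^5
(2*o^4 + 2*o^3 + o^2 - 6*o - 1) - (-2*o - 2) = 2*o^4 + 2*o^3 + o^2 - 4*o + 1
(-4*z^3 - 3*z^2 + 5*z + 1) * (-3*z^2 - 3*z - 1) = 12*z^5 + 21*z^4 - 2*z^3 - 15*z^2 - 8*z - 1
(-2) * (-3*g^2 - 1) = 6*g^2 + 2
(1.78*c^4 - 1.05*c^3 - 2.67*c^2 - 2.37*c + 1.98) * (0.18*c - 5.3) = 0.3204*c^5 - 9.623*c^4 + 5.0844*c^3 + 13.7244*c^2 + 12.9174*c - 10.494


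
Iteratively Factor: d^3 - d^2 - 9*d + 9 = (d + 3)*(d^2 - 4*d + 3) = (d - 1)*(d + 3)*(d - 3)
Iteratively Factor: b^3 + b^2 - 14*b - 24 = (b + 2)*(b^2 - b - 12) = (b - 4)*(b + 2)*(b + 3)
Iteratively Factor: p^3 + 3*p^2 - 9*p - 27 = (p + 3)*(p^2 - 9) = (p - 3)*(p + 3)*(p + 3)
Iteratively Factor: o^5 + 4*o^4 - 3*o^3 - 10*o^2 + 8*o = (o - 1)*(o^4 + 5*o^3 + 2*o^2 - 8*o) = (o - 1)*(o + 2)*(o^3 + 3*o^2 - 4*o) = (o - 1)*(o + 2)*(o + 4)*(o^2 - o) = o*(o - 1)*(o + 2)*(o + 4)*(o - 1)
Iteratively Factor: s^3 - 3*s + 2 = (s - 1)*(s^2 + s - 2) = (s - 1)^2*(s + 2)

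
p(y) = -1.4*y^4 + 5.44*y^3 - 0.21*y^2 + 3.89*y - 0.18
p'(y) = -5.6*y^3 + 16.32*y^2 - 0.42*y + 3.89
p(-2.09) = -85.60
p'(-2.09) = 127.18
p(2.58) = 39.85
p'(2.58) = 15.27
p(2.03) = 28.58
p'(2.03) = 23.44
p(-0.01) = -0.22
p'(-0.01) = 3.90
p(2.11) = 30.45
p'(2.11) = 23.06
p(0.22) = 0.72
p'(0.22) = 4.53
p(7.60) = -2265.42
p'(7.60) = -1514.92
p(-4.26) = -902.19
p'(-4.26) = 734.78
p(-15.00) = -89340.78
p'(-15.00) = 22582.19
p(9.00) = -5201.82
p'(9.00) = -2760.37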